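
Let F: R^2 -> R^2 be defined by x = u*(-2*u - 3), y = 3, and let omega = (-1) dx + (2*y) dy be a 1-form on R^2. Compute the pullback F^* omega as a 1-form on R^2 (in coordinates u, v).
F^* omega = (4*u + 3) du

Using F^*(f dg) = (f ∘ F) d(g ∘ F), substitute each coordinate x_i by F_i(u, v) in f_i, and replace dx_i by d F_i = (∂F_i/∂u) du + (∂F_i/∂v) dv.
  For the x component: f_1(F) = -1; d F_1 = (-4*u - 3) du + (0) dv
  For the y component: f_2(F) = 6; d F_2 = (0) du + (0) dv
Combining and collecting du, dv coefficients:
  coeff of du: 4*u + 3
  coeff of dv: 0
F^* omega = (4*u + 3) du.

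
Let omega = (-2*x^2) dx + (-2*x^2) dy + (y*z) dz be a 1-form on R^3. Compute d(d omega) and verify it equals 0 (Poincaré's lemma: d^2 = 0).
d(d omega) = 0

Step 1: d omega = sum_{i<j} (∂f_j/∂x_i - ∂f_i/∂x_j) dx_i ∧ dx_j:
  coeff of dx ∧ dy: -4*x
  coeff of dx ∧ dz: 0
  coeff of dy ∧ dz: z
Step 2: Apply d again to each 2-form coefficient. The only possible 3-form in R^3 is dx ∧ dy ∧ dz, with coefficient
  ∂(coeff of dy∧dz)/∂x - ∂(coeff of dx∧dz)/∂y + ∂(coeff of dx∧dy)/∂z
  = ∂/∂x (z) - ∂/∂y (0) + ∂/∂z (-4*x).
Each of these terms simplifies to sums of mixed partials that cancel in pairs. The result is 0 (by equality of mixed partials for smooth functions — Schwarz / Clairaut).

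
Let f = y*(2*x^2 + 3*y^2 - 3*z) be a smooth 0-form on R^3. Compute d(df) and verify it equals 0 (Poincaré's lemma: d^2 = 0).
d(df) = 0

Step 1: df = sum_i (∂f/∂x_i) dx_i = (4*x*y) dx + (2*x^2 + 9*y^2 - 3*z) dy + (-3*y) dz.
Step 2: Apply d again. Using the 1-form formula, the coefficient of dx ∧ dy in d(df) is ∂^2 f/∂x ∂y - ∂^2 f/∂y ∂x = (4*x) - (4*x) = 0 (equality of mixed partials for smooth f).
Similarly for dx ∧ dz and dy ∧ dz — all coefficients vanish. So d(df) = 0.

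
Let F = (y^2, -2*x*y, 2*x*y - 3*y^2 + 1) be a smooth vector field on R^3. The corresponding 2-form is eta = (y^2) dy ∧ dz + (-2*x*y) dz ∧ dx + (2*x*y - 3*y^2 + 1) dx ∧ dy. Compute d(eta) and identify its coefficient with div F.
d(eta) = (-2*x) dx ∧ dy ∧ dz; div F = -2*x

For a 2-form in R^3 of the form above, applying d gives a 3-form with coefficient ∂P/∂x + ∂Q/∂y + ∂R/∂z:
  ∂P/∂x = 0
  ∂Q/∂y = -2*x
  ∂R/∂z = 0
Sum = -2*x, which is exactly div F.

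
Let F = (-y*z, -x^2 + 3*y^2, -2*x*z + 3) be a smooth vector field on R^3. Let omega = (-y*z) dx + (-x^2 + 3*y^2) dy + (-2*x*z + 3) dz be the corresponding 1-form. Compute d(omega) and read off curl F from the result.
d(omega) = (0) dy ∧ dz + (-y + 2*z) dz ∧ dx + (-2*x + z) dx ∧ dy; curl F = (0, -y + 2*z, -2*x + z)

d omega = sum_{i<j} (∂f_j/∂x_i - ∂f_i/∂x_j) dx_i ∧ dx_j. Under the identification (dy ∧ dz, dz ∧ dx, dx ∧ dy) ↔ (e_x, e_y, e_z), the coefficients are exactly the components of curl F. Compute:
  ∂R/∂y - ∂Q/∂z = (0) - (0) = 0
  ∂P/∂z - ∂R/∂x = (-y) - (-2*z) = -y + 2*z
  ∂Q/∂x - ∂P/∂y = (-2*x) - (-z) = -2*x + z.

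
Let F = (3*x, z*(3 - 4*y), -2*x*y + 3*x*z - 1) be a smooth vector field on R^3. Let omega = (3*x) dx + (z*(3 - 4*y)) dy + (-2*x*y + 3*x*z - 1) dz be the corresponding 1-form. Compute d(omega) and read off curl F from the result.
d(omega) = (-2*x + 4*y - 3) dy ∧ dz + (2*y - 3*z) dz ∧ dx + (0) dx ∧ dy; curl F = (-2*x + 4*y - 3, 2*y - 3*z, 0)

d omega = sum_{i<j} (∂f_j/∂x_i - ∂f_i/∂x_j) dx_i ∧ dx_j. Under the identification (dy ∧ dz, dz ∧ dx, dx ∧ dy) ↔ (e_x, e_y, e_z), the coefficients are exactly the components of curl F. Compute:
  ∂R/∂y - ∂Q/∂z = (-2*x) - (3 - 4*y) = -2*x + 4*y - 3
  ∂P/∂z - ∂R/∂x = (0) - (-2*y + 3*z) = 2*y - 3*z
  ∂Q/∂x - ∂P/∂y = (0) - (0) = 0.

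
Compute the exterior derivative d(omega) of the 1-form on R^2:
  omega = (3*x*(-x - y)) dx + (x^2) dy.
d(omega) = (5*x) dx ∧ dy

For a 1-form omega = sum_i f_i dx_i, the exterior derivative is
  d(omega) = sum_{i < j} (∂f_j/∂x_i - ∂f_i/∂x_j) dx_i ∧ dx_j.
  coefficient of dx ∧ dy: ∂f_2/∂x - ∂f_1/∂y = ∂(x^2)/∂x - ∂(3*x*(-x - y))/∂y = 5*x
Assembling: d(omega) = (5*x) dx ∧ dy.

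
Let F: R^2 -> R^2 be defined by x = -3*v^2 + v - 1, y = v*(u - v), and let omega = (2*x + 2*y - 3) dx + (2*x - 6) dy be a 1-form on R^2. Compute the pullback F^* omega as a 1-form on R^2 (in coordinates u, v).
F^* omega = (2*v*(-3*v^2 + v - 4)) du + (-18*u*v^2 + 4*u*v - 8*u + 60*v^3 - 24*v^2 + 48*v - 5) dv

Using F^*(f dg) = (f ∘ F) d(g ∘ F), substitute each coordinate x_i by F_i(u, v) in f_i, and replace dx_i by d F_i = (∂F_i/∂u) du + (∂F_i/∂v) dv.
  For the x component: f_1(F) = 2*u*v - 8*v^2 + 2*v - 5; d F_1 = (0) du + (1 - 6*v) dv
  For the y component: f_2(F) = -6*v^2 + 2*v - 8; d F_2 = (v) du + (u - 2*v) dv
Combining and collecting du, dv coefficients:
  coeff of du: 2*v*(-3*v^2 + v - 4)
  coeff of dv: -18*u*v^2 + 4*u*v - 8*u + 60*v^3 - 24*v^2 + 48*v - 5
F^* omega = (2*v*(-3*v^2 + v - 4)) du + (-18*u*v^2 + 4*u*v - 8*u + 60*v^3 - 24*v^2 + 48*v - 5) dv.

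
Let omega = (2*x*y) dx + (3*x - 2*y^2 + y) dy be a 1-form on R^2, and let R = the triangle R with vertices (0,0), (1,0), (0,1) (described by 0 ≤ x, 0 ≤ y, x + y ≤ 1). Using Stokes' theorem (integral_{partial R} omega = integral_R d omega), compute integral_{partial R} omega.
integral_(partial R) omega = 7/6

Stokes: integral_partial_R omega = integral_R d omega with d omega = (∂Q/∂x - ∂P/∂y) dx ∧ dy.
  ∂Q/∂x = 3
  ∂P/∂y = 2*x
  integrand = ∂Q/∂x - ∂P/∂y = 3 - 2*x.
Integrating over R: integral_0^1 integral_0^{1-x} (3 - 2*x) dy dx = 7/6.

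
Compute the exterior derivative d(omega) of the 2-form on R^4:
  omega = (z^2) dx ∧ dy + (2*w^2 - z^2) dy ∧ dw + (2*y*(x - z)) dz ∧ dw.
d(omega) = (2*z) dx ∧ dy ∧ dz + (2*x) dy ∧ dz ∧ dw + (2*y) dx ∧ dz ∧ dw

For a 2-form omega = sum_{i<j} g_{ij} dx_i ∧ dx_j, the exterior derivative is
  d(omega) = sum_{i<j} d(g_{ij}) ∧ dx_i ∧ dx_j = sum_{i<j, k} (∂g_{ij}/∂x_k) dx_k ∧ dx_i ∧ dx_j.
Expand each term, using dx_k ∧ dx_i ∧ dx_j = sgn(permutation) dx_{(a)} ∧ dx_{(b)} ∧ dx_{(c)} with (a < b < c) sorted:
  d(z^2) includes (∂/∂z)(z^2) dz = (2*z) dz, which multiplied by dx ∧ dy gives (2*z) dx ∧ dy ∧ dz
  d(2*w^2 - z^2) includes (∂/∂z)(2*w^2 - z^2) dz = (-2*z) dz, which multiplied by dy ∧ dw gives (2*z) dy ∧ dz ∧ dw
  d(2*y*(x - z)) includes (∂/∂x)(2*y*(x - z)) dx = (2*y) dx, which multiplied by dz ∧ dw gives (2*y) dx ∧ dz ∧ dw
  d(2*y*(x - z)) includes (∂/∂y)(2*y*(x - z)) dy = (2*x - 2*z) dy, which multiplied by dz ∧ dw gives (2*x - 2*z) dy ∧ dz ∧ dw
Collecting like 3-forms: d(omega) = (2*z) dx ∧ dy ∧ dz + (2*x) dy ∧ dz ∧ dw + (2*y) dx ∧ dz ∧ dw.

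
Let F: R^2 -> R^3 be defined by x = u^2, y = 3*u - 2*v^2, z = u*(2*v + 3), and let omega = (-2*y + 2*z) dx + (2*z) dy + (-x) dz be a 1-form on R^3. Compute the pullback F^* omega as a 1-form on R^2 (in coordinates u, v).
F^* omega = (u*(6*u*v - 3*u + 8*v^2 + 12*v + 18)) du + (2*u*(-u^2 - 8*v^2 - 12*v)) dv

Using F^*(f dg) = (f ∘ F) d(g ∘ F), substitute each coordinate x_i by F_i(u, v) in f_i, and replace dx_i by d F_i = (∂F_i/∂u) du + (∂F_i/∂v) dv.
  For the x component: f_1(F) = 4*v*(u + v); d F_1 = (2*u) du + (0) dv
  For the y component: f_2(F) = 2*u*(2*v + 3); d F_2 = (3) du + (-4*v) dv
  For the z component: f_3(F) = -u^2; d F_3 = (2*v + 3) du + (2*u) dv
Combining and collecting du, dv coefficients:
  coeff of du: u*(6*u*v - 3*u + 8*v^2 + 12*v + 18)
  coeff of dv: 2*u*(-u^2 - 8*v^2 - 12*v)
F^* omega = (u*(6*u*v - 3*u + 8*v^2 + 12*v + 18)) du + (2*u*(-u^2 - 8*v^2 - 12*v)) dv.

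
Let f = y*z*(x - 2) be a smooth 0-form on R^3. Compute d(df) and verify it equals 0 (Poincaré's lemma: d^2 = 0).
d(df) = 0

Step 1: df = sum_i (∂f/∂x_i) dx_i = (y*z) dx + (z*(x - 2)) dy + (y*(x - 2)) dz.
Step 2: Apply d again. Using the 1-form formula, the coefficient of dx ∧ dy in d(df) is ∂^2 f/∂x ∂y - ∂^2 f/∂y ∂x = (z) - (z) = 0 (equality of mixed partials for smooth f).
Similarly for dx ∧ dz and dy ∧ dz — all coefficients vanish. So d(df) = 0.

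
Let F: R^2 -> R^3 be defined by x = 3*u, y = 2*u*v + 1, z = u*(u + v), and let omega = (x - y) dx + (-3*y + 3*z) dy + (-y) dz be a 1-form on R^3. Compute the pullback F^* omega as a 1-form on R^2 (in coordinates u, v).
F^* omega = (2*u^2*v - 8*u*v^2 - 6*u*v + 7*u - 7*v - 3) du + (u*(6*u^2 - 8*u*v - 7)) dv

Using F^*(f dg) = (f ∘ F) d(g ∘ F), substitute each coordinate x_i by F_i(u, v) in f_i, and replace dx_i by d F_i = (∂F_i/∂u) du + (∂F_i/∂v) dv.
  For the x component: f_1(F) = -2*u*v + 3*u - 1; d F_1 = (3) du + (0) dv
  For the y component: f_2(F) = 3*u^2 - 3*u*v - 3; d F_2 = (2*v) du + (2*u) dv
  For the z component: f_3(F) = -2*u*v - 1; d F_3 = (2*u + v) du + (u) dv
Combining and collecting du, dv coefficients:
  coeff of du: 2*u^2*v - 8*u*v^2 - 6*u*v + 7*u - 7*v - 3
  coeff of dv: u*(6*u^2 - 8*u*v - 7)
F^* omega = (2*u^2*v - 8*u*v^2 - 6*u*v + 7*u - 7*v - 3) du + (u*(6*u^2 - 8*u*v - 7)) dv.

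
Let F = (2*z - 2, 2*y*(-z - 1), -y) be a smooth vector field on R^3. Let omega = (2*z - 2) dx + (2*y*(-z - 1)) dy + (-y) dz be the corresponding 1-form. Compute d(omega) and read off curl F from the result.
d(omega) = (2*y - 1) dy ∧ dz + (2) dz ∧ dx + (0) dx ∧ dy; curl F = (2*y - 1, 2, 0)

d omega = sum_{i<j} (∂f_j/∂x_i - ∂f_i/∂x_j) dx_i ∧ dx_j. Under the identification (dy ∧ dz, dz ∧ dx, dx ∧ dy) ↔ (e_x, e_y, e_z), the coefficients are exactly the components of curl F. Compute:
  ∂R/∂y - ∂Q/∂z = (-1) - (-2*y) = 2*y - 1
  ∂P/∂z - ∂R/∂x = (2) - (0) = 2
  ∂Q/∂x - ∂P/∂y = (0) - (0) = 0.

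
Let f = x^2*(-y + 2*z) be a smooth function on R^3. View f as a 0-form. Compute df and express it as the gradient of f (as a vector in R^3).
df = (2*x*(-y + 2*z)) dx + (-x^2) dy + (2*x^2) dz; grad f = (2*x*(-y + 2*z), -x^2, 2*x^2)

For a 0-form f, d f = (∂f/∂x) dx + (∂f/∂y) dy + (∂f/∂z) dz. The components of the vector representation are exactly the entries of grad f in Cartesian coordinates:
  ∂f/∂x = 2*x*(-y + 2*z)
  ∂f/∂y = -x^2
  ∂f/∂z = 2*x^2.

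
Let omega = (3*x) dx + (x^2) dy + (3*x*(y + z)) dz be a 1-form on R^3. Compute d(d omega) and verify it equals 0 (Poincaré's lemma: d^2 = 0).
d(d omega) = 0

Step 1: d omega = sum_{i<j} (∂f_j/∂x_i - ∂f_i/∂x_j) dx_i ∧ dx_j:
  coeff of dx ∧ dy: 2*x
  coeff of dx ∧ dz: 3*y + 3*z
  coeff of dy ∧ dz: 3*x
Step 2: Apply d again to each 2-form coefficient. The only possible 3-form in R^3 is dx ∧ dy ∧ dz, with coefficient
  ∂(coeff of dy∧dz)/∂x - ∂(coeff of dx∧dz)/∂y + ∂(coeff of dx∧dy)/∂z
  = ∂/∂x (3*x) - ∂/∂y (3*y + 3*z) + ∂/∂z (2*x).
Each of these terms simplifies to sums of mixed partials that cancel in pairs. The result is 0 (by equality of mixed partials for smooth functions — Schwarz / Clairaut).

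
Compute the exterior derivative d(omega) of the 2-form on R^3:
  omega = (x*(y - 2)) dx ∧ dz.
d(omega) = (-x) dx ∧ dy ∧ dz

For a 2-form omega = sum_{i<j} g_{ij} dx_i ∧ dx_j, the exterior derivative is
  d(omega) = sum_{i<j} d(g_{ij}) ∧ dx_i ∧ dx_j = sum_{i<j, k} (∂g_{ij}/∂x_k) dx_k ∧ dx_i ∧ dx_j.
Expand each term, using dx_k ∧ dx_i ∧ dx_j = sgn(permutation) dx_{(a)} ∧ dx_{(b)} ∧ dx_{(c)} with (a < b < c) sorted:
  d(x*(y - 2)) includes (∂/∂y)(x*(y - 2)) dy = (x) dy, which multiplied by dx ∧ dz gives (-x) dx ∧ dy ∧ dz
Collecting like 3-forms: d(omega) = (-x) dx ∧ dy ∧ dz.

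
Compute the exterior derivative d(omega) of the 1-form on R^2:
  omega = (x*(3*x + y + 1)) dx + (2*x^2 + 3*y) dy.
d(omega) = (3*x) dx ∧ dy

For a 1-form omega = sum_i f_i dx_i, the exterior derivative is
  d(omega) = sum_{i < j} (∂f_j/∂x_i - ∂f_i/∂x_j) dx_i ∧ dx_j.
  coefficient of dx ∧ dy: ∂f_2/∂x - ∂f_1/∂y = ∂(2*x^2 + 3*y)/∂x - ∂(x*(3*x + y + 1))/∂y = 3*x
Assembling: d(omega) = (3*x) dx ∧ dy.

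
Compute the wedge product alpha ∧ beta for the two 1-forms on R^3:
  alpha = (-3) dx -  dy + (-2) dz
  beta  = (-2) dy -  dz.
alpha ∧ beta = (6) dx ∧ dy + (3) dx ∧ dz + (-3) dy ∧ dz

Distribute the wedge, using dx_i ∧ dx_j = -dx_j ∧ dx_i and dx_i ∧ dx_i = 0. For each pair (i, j) with i < j, the coefficient of dx_i ∧ dx_j in alpha ∧ beta is (alpha_i * beta_j - alpha_j * beta_i). Collecting: alpha ∧ beta = (6) dx ∧ dy + (3) dx ∧ dz + (-3) dy ∧ dz.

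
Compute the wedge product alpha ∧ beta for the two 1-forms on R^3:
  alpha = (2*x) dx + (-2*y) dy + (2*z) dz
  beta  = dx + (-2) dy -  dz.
alpha ∧ beta = (-4*x + 2*y) dx ∧ dy + (-2*x - 2*z) dx ∧ dz + (2*y + 4*z) dy ∧ dz

Distribute the wedge, using dx_i ∧ dx_j = -dx_j ∧ dx_i and dx_i ∧ dx_i = 0. For each pair (i, j) with i < j, the coefficient of dx_i ∧ dx_j in alpha ∧ beta is (alpha_i * beta_j - alpha_j * beta_i). Collecting: alpha ∧ beta = (-4*x + 2*y) dx ∧ dy + (-2*x - 2*z) dx ∧ dz + (2*y + 4*z) dy ∧ dz.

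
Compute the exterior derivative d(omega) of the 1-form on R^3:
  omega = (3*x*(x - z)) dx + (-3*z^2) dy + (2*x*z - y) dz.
d(omega) = (3*x + 2*z) dx ∧ dz + (6*z - 1) dy ∧ dz

For a 1-form omega = sum_i f_i dx_i, the exterior derivative is
  d(omega) = sum_{i < j} (∂f_j/∂x_i - ∂f_i/∂x_j) dx_i ∧ dx_j.
  coefficient of dx ∧ dz: ∂f_3/∂x - ∂f_1/∂z = ∂(2*x*z - y)/∂x - ∂(3*x*(x - z))/∂z = 3*x + 2*z
  coefficient of dy ∧ dz: ∂f_3/∂y - ∂f_2/∂z = ∂(2*x*z - y)/∂y - ∂(-3*z^2)/∂z = 6*z - 1
Assembling: d(omega) = (3*x + 2*z) dx ∧ dz + (6*z - 1) dy ∧ dz.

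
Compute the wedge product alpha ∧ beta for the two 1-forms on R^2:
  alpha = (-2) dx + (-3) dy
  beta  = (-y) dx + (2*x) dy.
alpha ∧ beta = (-4*x - 3*y) dx ∧ dy

Distribute the wedge, using dx_i ∧ dx_j = -dx_j ∧ dx_i and dx_i ∧ dx_i = 0. For each pair (i, j) with i < j, the coefficient of dx_i ∧ dx_j in alpha ∧ beta is (alpha_i * beta_j - alpha_j * beta_i). Collecting: alpha ∧ beta = (-4*x - 3*y) dx ∧ dy.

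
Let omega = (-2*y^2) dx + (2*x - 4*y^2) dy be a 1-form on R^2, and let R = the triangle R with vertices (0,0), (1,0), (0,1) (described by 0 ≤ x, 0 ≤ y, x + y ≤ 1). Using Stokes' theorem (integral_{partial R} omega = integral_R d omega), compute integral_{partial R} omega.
integral_(partial R) omega = 5/3

Stokes: integral_partial_R omega = integral_R d omega with d omega = (∂Q/∂x - ∂P/∂y) dx ∧ dy.
  ∂Q/∂x = 2
  ∂P/∂y = -4*y
  integrand = ∂Q/∂x - ∂P/∂y = 4*y + 2.
Integrating over R: integral_0^1 integral_0^{1-x} (4*y + 2) dy dx = 5/3.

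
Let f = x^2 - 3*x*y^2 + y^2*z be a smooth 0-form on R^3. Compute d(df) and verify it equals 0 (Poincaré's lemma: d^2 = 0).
d(df) = 0

Step 1: df = sum_i (∂f/∂x_i) dx_i = (2*x - 3*y^2) dx + (2*y*(-3*x + z)) dy + (y^2) dz.
Step 2: Apply d again. Using the 1-form formula, the coefficient of dx ∧ dy in d(df) is ∂^2 f/∂x ∂y - ∂^2 f/∂y ∂x = (-6*y) - (-6*y) = 0 (equality of mixed partials for smooth f).
Similarly for dx ∧ dz and dy ∧ dz — all coefficients vanish. So d(df) = 0.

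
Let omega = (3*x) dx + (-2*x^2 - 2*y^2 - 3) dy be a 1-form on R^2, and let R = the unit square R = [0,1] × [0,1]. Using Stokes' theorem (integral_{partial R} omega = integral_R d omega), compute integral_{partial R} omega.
integral_(partial R) omega = -2

Stokes: integral_partial_R omega = integral_R d omega with d omega = (∂Q/∂x - ∂P/∂y) dx ∧ dy.
  ∂Q/∂x = -4*x
  ∂P/∂y = 0
  integrand = ∂Q/∂x - ∂P/∂y = -4*x.
Integrating over R: integral_0^1 integral_0^1 (-4*x) dx dy = -2.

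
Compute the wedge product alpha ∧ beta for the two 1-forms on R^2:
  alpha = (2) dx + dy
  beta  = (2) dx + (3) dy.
alpha ∧ beta = (4) dx ∧ dy

Distribute the wedge, using dx_i ∧ dx_j = -dx_j ∧ dx_i and dx_i ∧ dx_i = 0. For each pair (i, j) with i < j, the coefficient of dx_i ∧ dx_j in alpha ∧ beta is (alpha_i * beta_j - alpha_j * beta_i). Collecting: alpha ∧ beta = (4) dx ∧ dy.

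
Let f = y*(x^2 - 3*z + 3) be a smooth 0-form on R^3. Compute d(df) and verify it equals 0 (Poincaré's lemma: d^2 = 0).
d(df) = 0

Step 1: df = sum_i (∂f/∂x_i) dx_i = (2*x*y) dx + (x^2 - 3*z + 3) dy + (-3*y) dz.
Step 2: Apply d again. Using the 1-form formula, the coefficient of dx ∧ dy in d(df) is ∂^2 f/∂x ∂y - ∂^2 f/∂y ∂x = (2*x) - (2*x) = 0 (equality of mixed partials for smooth f).
Similarly for dx ∧ dz and dy ∧ dz — all coefficients vanish. So d(df) = 0.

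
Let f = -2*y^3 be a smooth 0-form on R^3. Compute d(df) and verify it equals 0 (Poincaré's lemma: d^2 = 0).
d(df) = 0

Step 1: df = sum_i (∂f/∂x_i) dx_i = (0) dx + (-6*y^2) dy + (0) dz.
Step 2: Apply d again. Using the 1-form formula, the coefficient of dx ∧ dy in d(df) is ∂^2 f/∂x ∂y - ∂^2 f/∂y ∂x = (0) - (0) = 0 (equality of mixed partials for smooth f).
Similarly for dx ∧ dz and dy ∧ dz — all coefficients vanish. So d(df) = 0.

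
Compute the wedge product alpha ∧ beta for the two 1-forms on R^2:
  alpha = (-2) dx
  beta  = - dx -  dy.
alpha ∧ beta = (2) dx ∧ dy

Distribute the wedge, using dx_i ∧ dx_j = -dx_j ∧ dx_i and dx_i ∧ dx_i = 0. For each pair (i, j) with i < j, the coefficient of dx_i ∧ dx_j in alpha ∧ beta is (alpha_i * beta_j - alpha_j * beta_i). Collecting: alpha ∧ beta = (2) dx ∧ dy.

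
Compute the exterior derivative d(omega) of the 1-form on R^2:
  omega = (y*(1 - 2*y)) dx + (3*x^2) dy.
d(omega) = (6*x + 4*y - 1) dx ∧ dy

For a 1-form omega = sum_i f_i dx_i, the exterior derivative is
  d(omega) = sum_{i < j} (∂f_j/∂x_i - ∂f_i/∂x_j) dx_i ∧ dx_j.
  coefficient of dx ∧ dy: ∂f_2/∂x - ∂f_1/∂y = ∂(3*x^2)/∂x - ∂(y*(1 - 2*y))/∂y = 6*x + 4*y - 1
Assembling: d(omega) = (6*x + 4*y - 1) dx ∧ dy.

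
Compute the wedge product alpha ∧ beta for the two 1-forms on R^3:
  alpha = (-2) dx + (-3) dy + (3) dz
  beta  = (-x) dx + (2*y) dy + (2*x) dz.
alpha ∧ beta = (-3*x - 4*y) dx ∧ dy + (-x) dx ∧ dz + (-6*x - 6*y) dy ∧ dz

Distribute the wedge, using dx_i ∧ dx_j = -dx_j ∧ dx_i and dx_i ∧ dx_i = 0. For each pair (i, j) with i < j, the coefficient of dx_i ∧ dx_j in alpha ∧ beta is (alpha_i * beta_j - alpha_j * beta_i). Collecting: alpha ∧ beta = (-3*x - 4*y) dx ∧ dy + (-x) dx ∧ dz + (-6*x - 6*y) dy ∧ dz.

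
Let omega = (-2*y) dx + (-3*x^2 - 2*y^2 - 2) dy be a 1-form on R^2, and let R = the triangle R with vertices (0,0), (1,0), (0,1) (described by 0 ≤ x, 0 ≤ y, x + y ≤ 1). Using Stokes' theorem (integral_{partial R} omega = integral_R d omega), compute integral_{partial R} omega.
integral_(partial R) omega = 0

Stokes: integral_partial_R omega = integral_R d omega with d omega = (∂Q/∂x - ∂P/∂y) dx ∧ dy.
  ∂Q/∂x = -6*x
  ∂P/∂y = -2
  integrand = ∂Q/∂x - ∂P/∂y = 2 - 6*x.
Integrating over R: integral_0^1 integral_0^{1-x} (2 - 6*x) dy dx = 0.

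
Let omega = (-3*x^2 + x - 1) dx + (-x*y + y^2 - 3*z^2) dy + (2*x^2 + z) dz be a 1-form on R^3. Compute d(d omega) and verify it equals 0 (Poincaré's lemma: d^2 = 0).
d(d omega) = 0

Step 1: d omega = sum_{i<j} (∂f_j/∂x_i - ∂f_i/∂x_j) dx_i ∧ dx_j:
  coeff of dx ∧ dy: -y
  coeff of dx ∧ dz: 4*x
  coeff of dy ∧ dz: 6*z
Step 2: Apply d again to each 2-form coefficient. The only possible 3-form in R^3 is dx ∧ dy ∧ dz, with coefficient
  ∂(coeff of dy∧dz)/∂x - ∂(coeff of dx∧dz)/∂y + ∂(coeff of dx∧dy)/∂z
  = ∂/∂x (6*z) - ∂/∂y (4*x) + ∂/∂z (-y).
Each of these terms simplifies to sums of mixed partials that cancel in pairs. The result is 0 (by equality of mixed partials for smooth functions — Schwarz / Clairaut).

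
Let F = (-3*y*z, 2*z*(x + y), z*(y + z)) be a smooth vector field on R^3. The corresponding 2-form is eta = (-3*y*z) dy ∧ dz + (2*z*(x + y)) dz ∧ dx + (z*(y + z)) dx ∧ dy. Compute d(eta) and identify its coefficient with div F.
d(eta) = (y + 4*z) dx ∧ dy ∧ dz; div F = y + 4*z

For a 2-form in R^3 of the form above, applying d gives a 3-form with coefficient ∂P/∂x + ∂Q/∂y + ∂R/∂z:
  ∂P/∂x = 0
  ∂Q/∂y = 2*z
  ∂R/∂z = y + 2*z
Sum = y + 4*z, which is exactly div F.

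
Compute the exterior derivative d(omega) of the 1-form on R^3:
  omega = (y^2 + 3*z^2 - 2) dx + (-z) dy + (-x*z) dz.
d(omega) = (-2*y) dx ∧ dy + (-7*z) dx ∧ dz + (1) dy ∧ dz

For a 1-form omega = sum_i f_i dx_i, the exterior derivative is
  d(omega) = sum_{i < j} (∂f_j/∂x_i - ∂f_i/∂x_j) dx_i ∧ dx_j.
  coefficient of dx ∧ dy: ∂f_2/∂x - ∂f_1/∂y = ∂(-z)/∂x - ∂(y^2 + 3*z^2 - 2)/∂y = -2*y
  coefficient of dx ∧ dz: ∂f_3/∂x - ∂f_1/∂z = ∂(-x*z)/∂x - ∂(y^2 + 3*z^2 - 2)/∂z = -7*z
  coefficient of dy ∧ dz: ∂f_3/∂y - ∂f_2/∂z = ∂(-x*z)/∂y - ∂(-z)/∂z = 1
Assembling: d(omega) = (-2*y) dx ∧ dy + (-7*z) dx ∧ dz + (1) dy ∧ dz.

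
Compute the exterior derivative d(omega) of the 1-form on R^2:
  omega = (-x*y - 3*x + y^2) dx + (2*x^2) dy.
d(omega) = (5*x - 2*y) dx ∧ dy

For a 1-form omega = sum_i f_i dx_i, the exterior derivative is
  d(omega) = sum_{i < j} (∂f_j/∂x_i - ∂f_i/∂x_j) dx_i ∧ dx_j.
  coefficient of dx ∧ dy: ∂f_2/∂x - ∂f_1/∂y = ∂(2*x^2)/∂x - ∂(-x*y - 3*x + y^2)/∂y = 5*x - 2*y
Assembling: d(omega) = (5*x - 2*y) dx ∧ dy.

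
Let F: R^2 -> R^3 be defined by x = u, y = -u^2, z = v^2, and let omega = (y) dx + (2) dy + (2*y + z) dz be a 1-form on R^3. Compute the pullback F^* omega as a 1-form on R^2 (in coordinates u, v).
F^* omega = (u*(-u - 4)) du + (2*v*(-2*u^2 + v^2)) dv

Using F^*(f dg) = (f ∘ F) d(g ∘ F), substitute each coordinate x_i by F_i(u, v) in f_i, and replace dx_i by d F_i = (∂F_i/∂u) du + (∂F_i/∂v) dv.
  For the x component: f_1(F) = -u^2; d F_1 = (1) du + (0) dv
  For the y component: f_2(F) = 2; d F_2 = (-2*u) du + (0) dv
  For the z component: f_3(F) = -2*u^2 + v^2; d F_3 = (0) du + (2*v) dv
Combining and collecting du, dv coefficients:
  coeff of du: u*(-u - 4)
  coeff of dv: 2*v*(-2*u^2 + v^2)
F^* omega = (u*(-u - 4)) du + (2*v*(-2*u^2 + v^2)) dv.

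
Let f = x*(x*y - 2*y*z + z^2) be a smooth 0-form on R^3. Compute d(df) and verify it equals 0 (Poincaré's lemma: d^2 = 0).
d(df) = 0

Step 1: df = sum_i (∂f/∂x_i) dx_i = (2*x*y - 2*y*z + z^2) dx + (x*(x - 2*z)) dy + (2*x*(-y + z)) dz.
Step 2: Apply d again. Using the 1-form formula, the coefficient of dx ∧ dy in d(df) is ∂^2 f/∂x ∂y - ∂^2 f/∂y ∂x = (2*x - 2*z) - (2*x - 2*z) = 0 (equality of mixed partials for smooth f).
Similarly for dx ∧ dz and dy ∧ dz — all coefficients vanish. So d(df) = 0.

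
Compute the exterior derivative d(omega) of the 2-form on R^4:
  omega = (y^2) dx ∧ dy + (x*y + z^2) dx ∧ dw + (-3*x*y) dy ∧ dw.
d(omega) = (-x - 3*y) dx ∧ dy ∧ dw + (-2*z) dx ∧ dz ∧ dw

For a 2-form omega = sum_{i<j} g_{ij} dx_i ∧ dx_j, the exterior derivative is
  d(omega) = sum_{i<j} d(g_{ij}) ∧ dx_i ∧ dx_j = sum_{i<j, k} (∂g_{ij}/∂x_k) dx_k ∧ dx_i ∧ dx_j.
Expand each term, using dx_k ∧ dx_i ∧ dx_j = sgn(permutation) dx_{(a)} ∧ dx_{(b)} ∧ dx_{(c)} with (a < b < c) sorted:
  d(x*y + z^2) includes (∂/∂y)(x*y + z^2) dy = (x) dy, which multiplied by dx ∧ dw gives (-x) dx ∧ dy ∧ dw
  d(x*y + z^2) includes (∂/∂z)(x*y + z^2) dz = (2*z) dz, which multiplied by dx ∧ dw gives (-2*z) dx ∧ dz ∧ dw
  d(-3*x*y) includes (∂/∂x)(-3*x*y) dx = (-3*y) dx, which multiplied by dy ∧ dw gives (-3*y) dx ∧ dy ∧ dw
Collecting like 3-forms: d(omega) = (-x - 3*y) dx ∧ dy ∧ dw + (-2*z) dx ∧ dz ∧ dw.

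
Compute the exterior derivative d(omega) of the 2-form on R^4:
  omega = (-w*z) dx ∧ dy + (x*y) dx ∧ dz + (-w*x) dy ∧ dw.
d(omega) = (-w - x) dx ∧ dy ∧ dz + (-w - z) dx ∧ dy ∧ dw

For a 2-form omega = sum_{i<j} g_{ij} dx_i ∧ dx_j, the exterior derivative is
  d(omega) = sum_{i<j} d(g_{ij}) ∧ dx_i ∧ dx_j = sum_{i<j, k} (∂g_{ij}/∂x_k) dx_k ∧ dx_i ∧ dx_j.
Expand each term, using dx_k ∧ dx_i ∧ dx_j = sgn(permutation) dx_{(a)} ∧ dx_{(b)} ∧ dx_{(c)} with (a < b < c) sorted:
  d(-w*z) includes (∂/∂z)(-w*z) dz = (-w) dz, which multiplied by dx ∧ dy gives (-w) dx ∧ dy ∧ dz
  d(-w*z) includes (∂/∂w)(-w*z) dw = (-z) dw, which multiplied by dx ∧ dy gives (-z) dx ∧ dy ∧ dw
  d(x*y) includes (∂/∂y)(x*y) dy = (x) dy, which multiplied by dx ∧ dz gives (-x) dx ∧ dy ∧ dz
  d(-w*x) includes (∂/∂x)(-w*x) dx = (-w) dx, which multiplied by dy ∧ dw gives (-w) dx ∧ dy ∧ dw
Collecting like 3-forms: d(omega) = (-w - x) dx ∧ dy ∧ dz + (-w - z) dx ∧ dy ∧ dw.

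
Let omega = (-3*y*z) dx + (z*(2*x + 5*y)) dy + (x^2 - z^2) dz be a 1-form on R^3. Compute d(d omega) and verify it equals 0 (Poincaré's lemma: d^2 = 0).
d(d omega) = 0

Step 1: d omega = sum_{i<j} (∂f_j/∂x_i - ∂f_i/∂x_j) dx_i ∧ dx_j:
  coeff of dx ∧ dy: 5*z
  coeff of dx ∧ dz: 2*x + 3*y
  coeff of dy ∧ dz: -2*x - 5*y
Step 2: Apply d again to each 2-form coefficient. The only possible 3-form in R^3 is dx ∧ dy ∧ dz, with coefficient
  ∂(coeff of dy∧dz)/∂x - ∂(coeff of dx∧dz)/∂y + ∂(coeff of dx∧dy)/∂z
  = ∂/∂x (-2*x - 5*y) - ∂/∂y (2*x + 3*y) + ∂/∂z (5*z).
Each of these terms simplifies to sums of mixed partials that cancel in pairs. The result is 0 (by equality of mixed partials for smooth functions — Schwarz / Clairaut).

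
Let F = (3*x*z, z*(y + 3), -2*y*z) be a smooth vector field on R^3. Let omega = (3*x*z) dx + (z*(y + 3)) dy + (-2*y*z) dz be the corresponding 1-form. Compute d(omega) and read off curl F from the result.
d(omega) = (-y - 2*z - 3) dy ∧ dz + (3*x) dz ∧ dx + (0) dx ∧ dy; curl F = (-y - 2*z - 3, 3*x, 0)

d omega = sum_{i<j} (∂f_j/∂x_i - ∂f_i/∂x_j) dx_i ∧ dx_j. Under the identification (dy ∧ dz, dz ∧ dx, dx ∧ dy) ↔ (e_x, e_y, e_z), the coefficients are exactly the components of curl F. Compute:
  ∂R/∂y - ∂Q/∂z = (-2*z) - (y + 3) = -y - 2*z - 3
  ∂P/∂z - ∂R/∂x = (3*x) - (0) = 3*x
  ∂Q/∂x - ∂P/∂y = (0) - (0) = 0.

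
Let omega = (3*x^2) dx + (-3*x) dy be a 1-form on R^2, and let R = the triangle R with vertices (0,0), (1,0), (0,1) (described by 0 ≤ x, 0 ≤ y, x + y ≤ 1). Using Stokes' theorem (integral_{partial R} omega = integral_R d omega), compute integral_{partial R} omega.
integral_(partial R) omega = -3/2

Stokes: integral_partial_R omega = integral_R d omega with d omega = (∂Q/∂x - ∂P/∂y) dx ∧ dy.
  ∂Q/∂x = -3
  ∂P/∂y = 0
  integrand = ∂Q/∂x - ∂P/∂y = -3.
Integrating over R: integral_0^1 integral_0^{1-x} (-3) dy dx = -3/2.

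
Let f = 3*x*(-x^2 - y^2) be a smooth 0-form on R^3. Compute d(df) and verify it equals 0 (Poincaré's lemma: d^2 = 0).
d(df) = 0

Step 1: df = sum_i (∂f/∂x_i) dx_i = (-9*x^2 - 3*y^2) dx + (-6*x*y) dy + (0) dz.
Step 2: Apply d again. Using the 1-form formula, the coefficient of dx ∧ dy in d(df) is ∂^2 f/∂x ∂y - ∂^2 f/∂y ∂x = (-6*y) - (-6*y) = 0 (equality of mixed partials for smooth f).
Similarly for dx ∧ dz and dy ∧ dz — all coefficients vanish. So d(df) = 0.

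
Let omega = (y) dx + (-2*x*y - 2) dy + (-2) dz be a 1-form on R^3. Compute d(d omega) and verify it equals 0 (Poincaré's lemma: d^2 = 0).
d(d omega) = 0

Step 1: d omega = sum_{i<j} (∂f_j/∂x_i - ∂f_i/∂x_j) dx_i ∧ dx_j:
  coeff of dx ∧ dy: -2*y - 1
  coeff of dx ∧ dz: 0
  coeff of dy ∧ dz: 0
Step 2: Apply d again to each 2-form coefficient. The only possible 3-form in R^3 is dx ∧ dy ∧ dz, with coefficient
  ∂(coeff of dy∧dz)/∂x - ∂(coeff of dx∧dz)/∂y + ∂(coeff of dx∧dy)/∂z
  = ∂/∂x (0) - ∂/∂y (0) + ∂/∂z (-2*y - 1).
Each of these terms simplifies to sums of mixed partials that cancel in pairs. The result is 0 (by equality of mixed partials for smooth functions — Schwarz / Clairaut).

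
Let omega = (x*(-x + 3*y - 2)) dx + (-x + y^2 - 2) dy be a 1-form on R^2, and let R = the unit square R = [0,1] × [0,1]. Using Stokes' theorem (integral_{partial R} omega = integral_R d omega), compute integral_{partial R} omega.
integral_(partial R) omega = -5/2

Stokes: integral_partial_R omega = integral_R d omega with d omega = (∂Q/∂x - ∂P/∂y) dx ∧ dy.
  ∂Q/∂x = -1
  ∂P/∂y = 3*x
  integrand = ∂Q/∂x - ∂P/∂y = -3*x - 1.
Integrating over R: integral_0^1 integral_0^1 (-3*x - 1) dx dy = -5/2.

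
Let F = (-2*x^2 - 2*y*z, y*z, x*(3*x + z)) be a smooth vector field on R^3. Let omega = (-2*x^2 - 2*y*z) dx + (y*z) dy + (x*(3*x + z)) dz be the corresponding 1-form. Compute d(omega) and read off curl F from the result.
d(omega) = (-y) dy ∧ dz + (-6*x - 2*y - z) dz ∧ dx + (2*z) dx ∧ dy; curl F = (-y, -6*x - 2*y - z, 2*z)

d omega = sum_{i<j} (∂f_j/∂x_i - ∂f_i/∂x_j) dx_i ∧ dx_j. Under the identification (dy ∧ dz, dz ∧ dx, dx ∧ dy) ↔ (e_x, e_y, e_z), the coefficients are exactly the components of curl F. Compute:
  ∂R/∂y - ∂Q/∂z = (0) - (y) = -y
  ∂P/∂z - ∂R/∂x = (-2*y) - (6*x + z) = -6*x - 2*y - z
  ∂Q/∂x - ∂P/∂y = (0) - (-2*z) = 2*z.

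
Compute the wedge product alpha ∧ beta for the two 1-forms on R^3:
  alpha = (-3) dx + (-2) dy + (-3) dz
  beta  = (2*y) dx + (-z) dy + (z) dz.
alpha ∧ beta = (4*y + 3*z) dx ∧ dy + (6*y - 3*z) dx ∧ dz + (-5*z) dy ∧ dz

Distribute the wedge, using dx_i ∧ dx_j = -dx_j ∧ dx_i and dx_i ∧ dx_i = 0. For each pair (i, j) with i < j, the coefficient of dx_i ∧ dx_j in alpha ∧ beta is (alpha_i * beta_j - alpha_j * beta_i). Collecting: alpha ∧ beta = (4*y + 3*z) dx ∧ dy + (6*y - 3*z) dx ∧ dz + (-5*z) dy ∧ dz.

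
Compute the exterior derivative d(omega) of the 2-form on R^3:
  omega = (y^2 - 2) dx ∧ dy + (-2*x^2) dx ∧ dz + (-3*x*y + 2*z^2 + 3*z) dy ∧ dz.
d(omega) = (-3*y) dx ∧ dy ∧ dz

For a 2-form omega = sum_{i<j} g_{ij} dx_i ∧ dx_j, the exterior derivative is
  d(omega) = sum_{i<j} d(g_{ij}) ∧ dx_i ∧ dx_j = sum_{i<j, k} (∂g_{ij}/∂x_k) dx_k ∧ dx_i ∧ dx_j.
Expand each term, using dx_k ∧ dx_i ∧ dx_j = sgn(permutation) dx_{(a)} ∧ dx_{(b)} ∧ dx_{(c)} with (a < b < c) sorted:
  d(-3*x*y + 2*z^2 + 3*z) includes (∂/∂x)(-3*x*y + 2*z^2 + 3*z) dx = (-3*y) dx, which multiplied by dy ∧ dz gives (-3*y) dx ∧ dy ∧ dz
Collecting like 3-forms: d(omega) = (-3*y) dx ∧ dy ∧ dz.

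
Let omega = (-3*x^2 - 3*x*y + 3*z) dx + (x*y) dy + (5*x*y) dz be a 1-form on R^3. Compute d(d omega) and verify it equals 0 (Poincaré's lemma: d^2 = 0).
d(d omega) = 0

Step 1: d omega = sum_{i<j} (∂f_j/∂x_i - ∂f_i/∂x_j) dx_i ∧ dx_j:
  coeff of dx ∧ dy: 3*x + y
  coeff of dx ∧ dz: 5*y - 3
  coeff of dy ∧ dz: 5*x
Step 2: Apply d again to each 2-form coefficient. The only possible 3-form in R^3 is dx ∧ dy ∧ dz, with coefficient
  ∂(coeff of dy∧dz)/∂x - ∂(coeff of dx∧dz)/∂y + ∂(coeff of dx∧dy)/∂z
  = ∂/∂x (5*x) - ∂/∂y (5*y - 3) + ∂/∂z (3*x + y).
Each of these terms simplifies to sums of mixed partials that cancel in pairs. The result is 0 (by equality of mixed partials for smooth functions — Schwarz / Clairaut).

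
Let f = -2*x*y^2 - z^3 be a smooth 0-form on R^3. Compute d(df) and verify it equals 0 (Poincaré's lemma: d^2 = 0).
d(df) = 0

Step 1: df = sum_i (∂f/∂x_i) dx_i = (-2*y^2) dx + (-4*x*y) dy + (-3*z^2) dz.
Step 2: Apply d again. Using the 1-form formula, the coefficient of dx ∧ dy in d(df) is ∂^2 f/∂x ∂y - ∂^2 f/∂y ∂x = (-4*y) - (-4*y) = 0 (equality of mixed partials for smooth f).
Similarly for dx ∧ dz and dy ∧ dz — all coefficients vanish. So d(df) = 0.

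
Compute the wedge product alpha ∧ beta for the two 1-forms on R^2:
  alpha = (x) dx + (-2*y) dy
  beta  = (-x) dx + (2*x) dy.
alpha ∧ beta = (2*x*(x - y)) dx ∧ dy

Distribute the wedge, using dx_i ∧ dx_j = -dx_j ∧ dx_i and dx_i ∧ dx_i = 0. For each pair (i, j) with i < j, the coefficient of dx_i ∧ dx_j in alpha ∧ beta is (alpha_i * beta_j - alpha_j * beta_i). Collecting: alpha ∧ beta = (2*x*(x - y)) dx ∧ dy.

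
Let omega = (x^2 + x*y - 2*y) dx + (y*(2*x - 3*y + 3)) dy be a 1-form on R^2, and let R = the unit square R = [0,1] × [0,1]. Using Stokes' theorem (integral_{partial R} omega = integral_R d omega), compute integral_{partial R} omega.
integral_(partial R) omega = 5/2

Stokes: integral_partial_R omega = integral_R d omega with d omega = (∂Q/∂x - ∂P/∂y) dx ∧ dy.
  ∂Q/∂x = 2*y
  ∂P/∂y = x - 2
  integrand = ∂Q/∂x - ∂P/∂y = -x + 2*y + 2.
Integrating over R: integral_0^1 integral_0^1 (-x + 2*y + 2) dx dy = 5/2.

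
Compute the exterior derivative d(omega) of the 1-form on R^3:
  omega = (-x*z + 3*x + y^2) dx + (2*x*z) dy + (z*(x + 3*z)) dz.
d(omega) = (-2*y + 2*z) dx ∧ dy + (x + z) dx ∧ dz + (-2*x) dy ∧ dz

For a 1-form omega = sum_i f_i dx_i, the exterior derivative is
  d(omega) = sum_{i < j} (∂f_j/∂x_i - ∂f_i/∂x_j) dx_i ∧ dx_j.
  coefficient of dx ∧ dy: ∂f_2/∂x - ∂f_1/∂y = ∂(2*x*z)/∂x - ∂(-x*z + 3*x + y^2)/∂y = -2*y + 2*z
  coefficient of dx ∧ dz: ∂f_3/∂x - ∂f_1/∂z = ∂(z*(x + 3*z))/∂x - ∂(-x*z + 3*x + y^2)/∂z = x + z
  coefficient of dy ∧ dz: ∂f_3/∂y - ∂f_2/∂z = ∂(z*(x + 3*z))/∂y - ∂(2*x*z)/∂z = -2*x
Assembling: d(omega) = (-2*y + 2*z) dx ∧ dy + (x + z) dx ∧ dz + (-2*x) dy ∧ dz.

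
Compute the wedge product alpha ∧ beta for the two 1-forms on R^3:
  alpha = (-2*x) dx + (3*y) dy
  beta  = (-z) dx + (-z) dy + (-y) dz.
alpha ∧ beta = (z*(2*x + 3*y)) dx ∧ dy + (2*x*y) dx ∧ dz + (-3*y^2) dy ∧ dz

Distribute the wedge, using dx_i ∧ dx_j = -dx_j ∧ dx_i and dx_i ∧ dx_i = 0. For each pair (i, j) with i < j, the coefficient of dx_i ∧ dx_j in alpha ∧ beta is (alpha_i * beta_j - alpha_j * beta_i). Collecting: alpha ∧ beta = (z*(2*x + 3*y)) dx ∧ dy + (2*x*y) dx ∧ dz + (-3*y^2) dy ∧ dz.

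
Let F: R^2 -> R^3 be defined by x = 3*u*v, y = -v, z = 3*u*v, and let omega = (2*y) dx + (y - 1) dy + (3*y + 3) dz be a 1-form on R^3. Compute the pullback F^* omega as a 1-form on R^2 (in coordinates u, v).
F^* omega = (3*v*(3 - 5*v)) du + (-15*u*v + 9*u + v + 1) dv

Using F^*(f dg) = (f ∘ F) d(g ∘ F), substitute each coordinate x_i by F_i(u, v) in f_i, and replace dx_i by d F_i = (∂F_i/∂u) du + (∂F_i/∂v) dv.
  For the x component: f_1(F) = -2*v; d F_1 = (3*v) du + (3*u) dv
  For the y component: f_2(F) = -v - 1; d F_2 = (0) du + (-1) dv
  For the z component: f_3(F) = 3 - 3*v; d F_3 = (3*v) du + (3*u) dv
Combining and collecting du, dv coefficients:
  coeff of du: 3*v*(3 - 5*v)
  coeff of dv: -15*u*v + 9*u + v + 1
F^* omega = (3*v*(3 - 5*v)) du + (-15*u*v + 9*u + v + 1) dv.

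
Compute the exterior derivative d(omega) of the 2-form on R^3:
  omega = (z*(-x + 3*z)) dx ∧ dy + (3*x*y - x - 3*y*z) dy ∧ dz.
d(omega) = (-x + 3*y + 6*z - 1) dx ∧ dy ∧ dz

For a 2-form omega = sum_{i<j} g_{ij} dx_i ∧ dx_j, the exterior derivative is
  d(omega) = sum_{i<j} d(g_{ij}) ∧ dx_i ∧ dx_j = sum_{i<j, k} (∂g_{ij}/∂x_k) dx_k ∧ dx_i ∧ dx_j.
Expand each term, using dx_k ∧ dx_i ∧ dx_j = sgn(permutation) dx_{(a)} ∧ dx_{(b)} ∧ dx_{(c)} with (a < b < c) sorted:
  d(z*(-x + 3*z)) includes (∂/∂z)(z*(-x + 3*z)) dz = (-x + 6*z) dz, which multiplied by dx ∧ dy gives (-x + 6*z) dx ∧ dy ∧ dz
  d(3*x*y - x - 3*y*z) includes (∂/∂x)(3*x*y - x - 3*y*z) dx = (3*y - 1) dx, which multiplied by dy ∧ dz gives (3*y - 1) dx ∧ dy ∧ dz
Collecting like 3-forms: d(omega) = (-x + 3*y + 6*z - 1) dx ∧ dy ∧ dz.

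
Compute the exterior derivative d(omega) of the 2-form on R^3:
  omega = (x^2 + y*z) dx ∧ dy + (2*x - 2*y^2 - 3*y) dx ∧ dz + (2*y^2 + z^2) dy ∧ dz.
d(omega) = (5*y + 3) dx ∧ dy ∧ dz

For a 2-form omega = sum_{i<j} g_{ij} dx_i ∧ dx_j, the exterior derivative is
  d(omega) = sum_{i<j} d(g_{ij}) ∧ dx_i ∧ dx_j = sum_{i<j, k} (∂g_{ij}/∂x_k) dx_k ∧ dx_i ∧ dx_j.
Expand each term, using dx_k ∧ dx_i ∧ dx_j = sgn(permutation) dx_{(a)} ∧ dx_{(b)} ∧ dx_{(c)} with (a < b < c) sorted:
  d(x^2 + y*z) includes (∂/∂z)(x^2 + y*z) dz = (y) dz, which multiplied by dx ∧ dy gives (y) dx ∧ dy ∧ dz
  d(2*x - 2*y^2 - 3*y) includes (∂/∂y)(2*x - 2*y^2 - 3*y) dy = (-4*y - 3) dy, which multiplied by dx ∧ dz gives (4*y + 3) dx ∧ dy ∧ dz
Collecting like 3-forms: d(omega) = (5*y + 3) dx ∧ dy ∧ dz.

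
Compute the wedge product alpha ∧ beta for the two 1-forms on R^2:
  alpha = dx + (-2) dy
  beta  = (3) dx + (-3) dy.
alpha ∧ beta = (3) dx ∧ dy

Distribute the wedge, using dx_i ∧ dx_j = -dx_j ∧ dx_i and dx_i ∧ dx_i = 0. For each pair (i, j) with i < j, the coefficient of dx_i ∧ dx_j in alpha ∧ beta is (alpha_i * beta_j - alpha_j * beta_i). Collecting: alpha ∧ beta = (3) dx ∧ dy.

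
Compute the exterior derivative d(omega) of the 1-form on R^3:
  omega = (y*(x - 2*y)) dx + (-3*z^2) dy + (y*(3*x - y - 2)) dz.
d(omega) = (-x + 4*y) dx ∧ dy + (3*y) dx ∧ dz + (3*x - 2*y + 6*z - 2) dy ∧ dz

For a 1-form omega = sum_i f_i dx_i, the exterior derivative is
  d(omega) = sum_{i < j} (∂f_j/∂x_i - ∂f_i/∂x_j) dx_i ∧ dx_j.
  coefficient of dx ∧ dy: ∂f_2/∂x - ∂f_1/∂y = ∂(-3*z^2)/∂x - ∂(y*(x - 2*y))/∂y = -x + 4*y
  coefficient of dx ∧ dz: ∂f_3/∂x - ∂f_1/∂z = ∂(y*(3*x - y - 2))/∂x - ∂(y*(x - 2*y))/∂z = 3*y
  coefficient of dy ∧ dz: ∂f_3/∂y - ∂f_2/∂z = ∂(y*(3*x - y - 2))/∂y - ∂(-3*z^2)/∂z = 3*x - 2*y + 6*z - 2
Assembling: d(omega) = (-x + 4*y) dx ∧ dy + (3*y) dx ∧ dz + (3*x - 2*y + 6*z - 2) dy ∧ dz.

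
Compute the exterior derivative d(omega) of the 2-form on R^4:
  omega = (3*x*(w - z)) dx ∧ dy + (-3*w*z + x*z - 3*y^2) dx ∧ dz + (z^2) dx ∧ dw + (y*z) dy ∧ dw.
d(omega) = (-3*x + 6*y) dx ∧ dy ∧ dz + (3*x) dx ∧ dy ∧ dw + (-5*z) dx ∧ dz ∧ dw + (-y) dy ∧ dz ∧ dw

For a 2-form omega = sum_{i<j} g_{ij} dx_i ∧ dx_j, the exterior derivative is
  d(omega) = sum_{i<j} d(g_{ij}) ∧ dx_i ∧ dx_j = sum_{i<j, k} (∂g_{ij}/∂x_k) dx_k ∧ dx_i ∧ dx_j.
Expand each term, using dx_k ∧ dx_i ∧ dx_j = sgn(permutation) dx_{(a)} ∧ dx_{(b)} ∧ dx_{(c)} with (a < b < c) sorted:
  d(3*x*(w - z)) includes (∂/∂z)(3*x*(w - z)) dz = (-3*x) dz, which multiplied by dx ∧ dy gives (-3*x) dx ∧ dy ∧ dz
  d(3*x*(w - z)) includes (∂/∂w)(3*x*(w - z)) dw = (3*x) dw, which multiplied by dx ∧ dy gives (3*x) dx ∧ dy ∧ dw
  d(-3*w*z + x*z - 3*y^2) includes (∂/∂y)(-3*w*z + x*z - 3*y^2) dy = (-6*y) dy, which multiplied by dx ∧ dz gives (6*y) dx ∧ dy ∧ dz
  d(-3*w*z + x*z - 3*y^2) includes (∂/∂w)(-3*w*z + x*z - 3*y^2) dw = (-3*z) dw, which multiplied by dx ∧ dz gives (-3*z) dx ∧ dz ∧ dw
  d(z^2) includes (∂/∂z)(z^2) dz = (2*z) dz, which multiplied by dx ∧ dw gives (-2*z) dx ∧ dz ∧ dw
  d(y*z) includes (∂/∂z)(y*z) dz = (y) dz, which multiplied by dy ∧ dw gives (-y) dy ∧ dz ∧ dw
Collecting like 3-forms: d(omega) = (-3*x + 6*y) dx ∧ dy ∧ dz + (3*x) dx ∧ dy ∧ dw + (-5*z) dx ∧ dz ∧ dw + (-y) dy ∧ dz ∧ dw.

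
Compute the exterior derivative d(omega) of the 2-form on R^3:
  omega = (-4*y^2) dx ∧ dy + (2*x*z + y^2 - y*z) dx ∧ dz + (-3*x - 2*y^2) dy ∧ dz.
d(omega) = (-2*y + z - 3) dx ∧ dy ∧ dz

For a 2-form omega = sum_{i<j} g_{ij} dx_i ∧ dx_j, the exterior derivative is
  d(omega) = sum_{i<j} d(g_{ij}) ∧ dx_i ∧ dx_j = sum_{i<j, k} (∂g_{ij}/∂x_k) dx_k ∧ dx_i ∧ dx_j.
Expand each term, using dx_k ∧ dx_i ∧ dx_j = sgn(permutation) dx_{(a)} ∧ dx_{(b)} ∧ dx_{(c)} with (a < b < c) sorted:
  d(2*x*z + y^2 - y*z) includes (∂/∂y)(2*x*z + y^2 - y*z) dy = (2*y - z) dy, which multiplied by dx ∧ dz gives (-2*y + z) dx ∧ dy ∧ dz
  d(-3*x - 2*y^2) includes (∂/∂x)(-3*x - 2*y^2) dx = (-3) dx, which multiplied by dy ∧ dz gives (-3) dx ∧ dy ∧ dz
Collecting like 3-forms: d(omega) = (-2*y + z - 3) dx ∧ dy ∧ dz.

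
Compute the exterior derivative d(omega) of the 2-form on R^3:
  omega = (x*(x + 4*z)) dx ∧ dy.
d(omega) = (4*x) dx ∧ dy ∧ dz

For a 2-form omega = sum_{i<j} g_{ij} dx_i ∧ dx_j, the exterior derivative is
  d(omega) = sum_{i<j} d(g_{ij}) ∧ dx_i ∧ dx_j = sum_{i<j, k} (∂g_{ij}/∂x_k) dx_k ∧ dx_i ∧ dx_j.
Expand each term, using dx_k ∧ dx_i ∧ dx_j = sgn(permutation) dx_{(a)} ∧ dx_{(b)} ∧ dx_{(c)} with (a < b < c) sorted:
  d(x*(x + 4*z)) includes (∂/∂z)(x*(x + 4*z)) dz = (4*x) dz, which multiplied by dx ∧ dy gives (4*x) dx ∧ dy ∧ dz
Collecting like 3-forms: d(omega) = (4*x) dx ∧ dy ∧ dz.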